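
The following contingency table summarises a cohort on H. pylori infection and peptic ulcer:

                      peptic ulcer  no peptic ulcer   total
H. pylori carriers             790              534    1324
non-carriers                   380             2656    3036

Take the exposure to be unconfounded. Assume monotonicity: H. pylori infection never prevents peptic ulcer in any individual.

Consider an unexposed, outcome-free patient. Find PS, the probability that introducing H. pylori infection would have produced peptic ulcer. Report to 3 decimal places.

p₁ = P(outcome | exposed) = 790/1324 = 0.59668
p₀ = P(outcome | unexposed) = 380/3036 = 0.12516
Under exogeneity and monotonicity, PS = (p₁ − p₀) / (1 − p₀).
PS = (0.59668 − 0.12516) / (1 − 0.12516) = 0.47151 / 0.87484 ≈ 0.5390

PS ≈ 0.539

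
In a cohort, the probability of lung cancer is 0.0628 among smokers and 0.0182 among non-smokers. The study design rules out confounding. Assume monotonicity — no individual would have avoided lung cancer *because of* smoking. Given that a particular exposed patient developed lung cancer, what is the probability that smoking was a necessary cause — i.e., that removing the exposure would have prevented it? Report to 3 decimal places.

Let p₁ = 0.0628, p₀ = 0.0182.
Under exogeneity and monotonicity, PN = (p₁ − p₀) / p₁.
PN = (0.0628 − 0.0182) / 0.0628 = 0.0446 / 0.0628 ≈ 0.7102

PN ≈ 0.710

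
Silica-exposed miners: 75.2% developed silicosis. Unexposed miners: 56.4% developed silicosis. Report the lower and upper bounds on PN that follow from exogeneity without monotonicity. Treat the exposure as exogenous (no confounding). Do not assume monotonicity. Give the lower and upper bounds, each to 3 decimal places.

p₁ = 0.752, p₀ = 0.564.
Under exogeneity alone the bounds on PN are max{0,(p₁−p₀)/p₁} ≤ PN ≤ min{1,(1−p₀)/p₁}.
  lower = (p₁ − p₀)/p₁ = 0.188 / 0.752 ≈ 0.2500
  upper = min{1, (1 − p₀)/p₁} = 0.436 / 0.752 ≈ 0.5798

0.250 ≤ PN ≤ 0.580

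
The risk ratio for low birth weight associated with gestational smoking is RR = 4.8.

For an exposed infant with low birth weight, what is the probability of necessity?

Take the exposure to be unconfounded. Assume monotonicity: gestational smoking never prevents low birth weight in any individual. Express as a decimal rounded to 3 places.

PN ≈ 0.792

Under exogeneity and monotonicity, PN = (RR − 1) / RR = 1 − 1/RR.
PN = (4.8 − 1) / 4.8 = 3.8 / 4.8 ≈ 0.7917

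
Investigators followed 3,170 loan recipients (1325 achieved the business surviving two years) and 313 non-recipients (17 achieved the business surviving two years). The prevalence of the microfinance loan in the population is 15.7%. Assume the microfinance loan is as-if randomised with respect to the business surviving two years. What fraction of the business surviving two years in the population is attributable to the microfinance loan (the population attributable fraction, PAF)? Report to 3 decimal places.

p₁ = P(outcome | exposed) = 1325/3170 = 0.41798
p₀ = P(outcome | unexposed) = 17/313 = 0.054313
Overall risk P(Y=1) = π·p₁ + (1−π)·p₀ = 0.157×0.41798 + 0.843×0.054313 = 0.11141.
Under exogeneity, PAF = [P(Y=1) − p₀] / P(Y=1).
PAF = (0.11141 − 0.054313) / 0.11141 ≈ 0.5125

PAF ≈ 0.512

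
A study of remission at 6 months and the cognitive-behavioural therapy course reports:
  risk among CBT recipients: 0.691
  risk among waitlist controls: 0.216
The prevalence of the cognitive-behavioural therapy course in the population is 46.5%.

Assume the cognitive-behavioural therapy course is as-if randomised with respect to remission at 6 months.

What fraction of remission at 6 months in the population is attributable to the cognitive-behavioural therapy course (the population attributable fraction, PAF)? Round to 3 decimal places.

Let p₁ = 0.691, p₀ = 0.216.
Overall risk P(Y=1) = π·p₁ + (1−π)·p₀ = 0.465×0.691 + 0.535×0.216 = 0.43688.
Under exogeneity, PAF = [P(Y=1) − p₀] / P(Y=1).
PAF = (0.43688 − 0.216) / 0.43688 ≈ 0.5056

PAF ≈ 0.506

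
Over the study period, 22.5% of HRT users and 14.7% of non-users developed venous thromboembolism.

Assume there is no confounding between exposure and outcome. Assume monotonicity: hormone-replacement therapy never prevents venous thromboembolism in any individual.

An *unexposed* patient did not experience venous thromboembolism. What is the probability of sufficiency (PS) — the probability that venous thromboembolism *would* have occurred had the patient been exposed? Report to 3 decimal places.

p₁ = 0.225, p₀ = 0.147.
Under exogeneity and monotonicity, PS = (p₁ − p₀) / (1 − p₀).
PS = (0.225 − 0.147) / (1 − 0.147) = 0.078 / 0.853 ≈ 0.0914

PS ≈ 0.091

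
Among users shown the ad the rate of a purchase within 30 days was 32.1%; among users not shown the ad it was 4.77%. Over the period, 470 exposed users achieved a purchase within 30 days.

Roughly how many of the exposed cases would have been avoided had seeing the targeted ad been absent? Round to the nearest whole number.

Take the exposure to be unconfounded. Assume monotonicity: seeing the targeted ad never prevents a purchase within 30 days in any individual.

p₁ = 0.321, p₀ = 0.0477.
PN = (p₁ − p₀)/p₁ = (0.321 − 0.0477) / 0.321 ≈ 0.85140.
Attributable cases ≈ PN × (exposed cases) = 0.85140 × 470 ≈ 400.16.

about 400 cases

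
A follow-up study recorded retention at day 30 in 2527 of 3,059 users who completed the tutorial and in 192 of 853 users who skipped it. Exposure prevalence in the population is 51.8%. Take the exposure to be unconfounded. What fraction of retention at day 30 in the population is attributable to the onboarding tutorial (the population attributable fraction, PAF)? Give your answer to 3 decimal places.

PAF ≈ 0.580

p₁ = P(outcome | exposed) = 2527/3059 = 0.82609
p₀ = P(outcome | unexposed) = 192/853 = 0.22509
Overall risk P(Y=1) = π·p₁ + (1−π)·p₀ = 0.518×0.82609 + 0.482×0.22509 = 0.53641.
Under exogeneity, PAF = [P(Y=1) − p₀] / P(Y=1).
PAF = (0.53641 − 0.22509) / 0.53641 ≈ 0.5804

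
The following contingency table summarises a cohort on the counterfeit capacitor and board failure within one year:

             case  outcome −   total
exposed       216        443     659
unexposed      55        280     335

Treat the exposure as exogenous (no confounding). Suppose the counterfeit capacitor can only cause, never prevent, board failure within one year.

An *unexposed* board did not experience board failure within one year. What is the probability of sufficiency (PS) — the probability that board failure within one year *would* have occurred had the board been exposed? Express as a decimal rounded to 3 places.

PS ≈ 0.196

p₁ = P(outcome | exposed) = 216/659 = 0.32777
p₀ = P(outcome | unexposed) = 55/335 = 0.16418
Under exogeneity and monotonicity, PS = (p₁ − p₀) / (1 − p₀).
PS = (0.32777 − 0.16418) / (1 − 0.16418) = 0.16359 / 0.83582 ≈ 0.1957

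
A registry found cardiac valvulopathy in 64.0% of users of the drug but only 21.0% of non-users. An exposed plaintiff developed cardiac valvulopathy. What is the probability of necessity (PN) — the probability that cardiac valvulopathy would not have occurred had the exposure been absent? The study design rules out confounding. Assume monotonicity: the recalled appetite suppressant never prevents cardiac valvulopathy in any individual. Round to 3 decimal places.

p₁ = 0.64, p₀ = 0.21.
Under exogeneity and monotonicity, PN = (p₁ − p₀) / p₁.
PN = (0.64 − 0.21) / 0.64 = 0.43 / 0.64 ≈ 0.6719

PN ≈ 0.672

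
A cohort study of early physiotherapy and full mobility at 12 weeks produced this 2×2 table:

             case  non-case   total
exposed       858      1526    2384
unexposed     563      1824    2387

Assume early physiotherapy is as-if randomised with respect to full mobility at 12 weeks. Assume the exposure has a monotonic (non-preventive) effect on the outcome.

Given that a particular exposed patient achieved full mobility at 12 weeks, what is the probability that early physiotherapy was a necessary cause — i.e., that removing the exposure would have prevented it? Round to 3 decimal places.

p₁ = P(outcome | exposed) = 858/2384 = 0.3599
p₀ = P(outcome | unexposed) = 563/2387 = 0.23586
Under exogeneity and monotonicity, PN = (p₁ − p₀)/p₁.
PN = (0.3599 − 0.23586) / 0.3599 ≈ 0.3446

PN ≈ 0.345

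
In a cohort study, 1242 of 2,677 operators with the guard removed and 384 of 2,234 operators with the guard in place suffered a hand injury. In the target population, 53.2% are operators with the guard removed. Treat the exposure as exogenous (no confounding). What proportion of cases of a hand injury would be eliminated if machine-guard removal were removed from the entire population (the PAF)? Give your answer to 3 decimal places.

p₁ = P(outcome | exposed) = 1242/2677 = 0.46395
p₀ = P(outcome | unexposed) = 384/2234 = 0.17189
Overall risk P(Y=1) = π·p₁ + (1−π)·p₀ = 0.532×0.46395 + 0.468×0.17189 = 0.32727.
Under exogeneity, PAF = [P(Y=1) − p₀] / P(Y=1).
PAF = (0.32727 − 0.17189) / 0.32727 ≈ 0.4748

PAF ≈ 0.475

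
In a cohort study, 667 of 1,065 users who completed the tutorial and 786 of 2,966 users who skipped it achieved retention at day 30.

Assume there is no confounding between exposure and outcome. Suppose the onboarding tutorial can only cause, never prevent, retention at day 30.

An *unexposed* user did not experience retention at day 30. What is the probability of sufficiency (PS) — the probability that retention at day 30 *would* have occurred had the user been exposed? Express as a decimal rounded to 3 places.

PS ≈ 0.492

p₁ = P(outcome | exposed) = 667/1065 = 0.62629
p₀ = P(outcome | unexposed) = 786/2966 = 0.265
Under exogeneity and monotonicity, PS = (p₁ − p₀) / (1 − p₀).
PS = (0.62629 − 0.265) / (1 − 0.265) = 0.36129 / 0.735 ≈ 0.4916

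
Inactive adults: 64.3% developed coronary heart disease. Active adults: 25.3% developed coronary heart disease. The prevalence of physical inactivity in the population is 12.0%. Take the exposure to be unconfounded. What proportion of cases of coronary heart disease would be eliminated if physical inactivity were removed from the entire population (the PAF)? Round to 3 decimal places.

PAF ≈ 0.156

p₁ = 0.643, p₀ = 0.253.
Overall risk P(Y=1) = π·p₁ + (1−π)·p₀ = 0.12×0.643 + 0.88×0.253 = 0.2998.
Under exogeneity, PAF = [P(Y=1) − p₀] / P(Y=1).
PAF = (0.2998 − 0.253) / 0.2998 ≈ 0.1561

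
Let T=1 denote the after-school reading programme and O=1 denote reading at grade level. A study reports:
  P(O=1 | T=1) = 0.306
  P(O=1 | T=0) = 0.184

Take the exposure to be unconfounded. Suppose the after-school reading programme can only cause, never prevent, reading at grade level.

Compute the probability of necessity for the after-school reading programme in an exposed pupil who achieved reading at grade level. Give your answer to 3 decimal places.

PN ≈ 0.399

Let p₁ = 0.306, p₀ = 0.184.
Under exogeneity and monotonicity, PN = (p₁ − p₀) / p₁.
PN = (0.306 − 0.184) / 0.306 = 0.122 / 0.306 ≈ 0.3987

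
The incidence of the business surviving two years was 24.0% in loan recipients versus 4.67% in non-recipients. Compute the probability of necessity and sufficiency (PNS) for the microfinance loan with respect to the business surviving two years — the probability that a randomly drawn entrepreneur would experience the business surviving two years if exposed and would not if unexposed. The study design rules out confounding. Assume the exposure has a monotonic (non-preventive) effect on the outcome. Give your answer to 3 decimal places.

p₁ = 0.24, p₀ = 0.0467.
Under exogeneity and monotonicity, PNS = p₁ − p₀.
PNS = 0.24 − 0.0467 = 0.1933

PNS ≈ 0.193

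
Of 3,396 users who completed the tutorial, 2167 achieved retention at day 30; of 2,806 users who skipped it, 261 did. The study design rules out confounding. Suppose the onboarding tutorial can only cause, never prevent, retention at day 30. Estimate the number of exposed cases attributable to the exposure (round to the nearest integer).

about 1851 cases

p₁ = P(outcome | exposed) = 2167/3396 = 0.6381
p₀ = P(outcome | unexposed) = 261/2806 = 0.093015
PN = (p₁ − p₀)/p₁ = (0.6381 − 0.093015) / 0.6381 ≈ 0.85423.
Attributable cases ≈ PN × (exposed cases) = 0.85423 × 2167 ≈ 1851.12.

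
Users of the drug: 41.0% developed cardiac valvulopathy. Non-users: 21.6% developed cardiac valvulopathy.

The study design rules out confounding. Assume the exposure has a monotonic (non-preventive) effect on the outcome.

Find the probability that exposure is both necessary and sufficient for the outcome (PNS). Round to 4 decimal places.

p₁ = 0.41, p₀ = 0.216.
Under exogeneity and monotonicity, PNS = p₁ − p₀.
PNS = 0.41 − 0.216 = 0.194

PNS ≈ 0.1940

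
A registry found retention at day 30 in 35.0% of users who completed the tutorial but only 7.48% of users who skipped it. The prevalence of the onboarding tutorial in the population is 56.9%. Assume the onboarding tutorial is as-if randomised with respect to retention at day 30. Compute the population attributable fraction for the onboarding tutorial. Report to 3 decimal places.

p₁ = 0.35, p₀ = 0.0748.
Overall risk P(Y=1) = π·p₁ + (1−π)·p₀ = 0.569×0.35 + 0.431×0.0748 = 0.23139.
Under exogeneity, PAF = [P(Y=1) − p₀] / P(Y=1).
PAF = (0.23139 − 0.0748) / 0.23139 ≈ 0.6767

PAF ≈ 0.677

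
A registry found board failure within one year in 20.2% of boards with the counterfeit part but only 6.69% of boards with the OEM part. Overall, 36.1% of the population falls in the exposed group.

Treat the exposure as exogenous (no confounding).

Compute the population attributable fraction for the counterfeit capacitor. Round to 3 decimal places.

PAF ≈ 0.422

p₁ = 0.202, p₀ = 0.0669.
Overall risk P(Y=1) = π·p₁ + (1−π)·p₀ = 0.361×0.202 + 0.639×0.0669 = 0.11567.
Under exogeneity, PAF = [P(Y=1) − p₀] / P(Y=1).
PAF = (0.11567 − 0.0669) / 0.11567 ≈ 0.4216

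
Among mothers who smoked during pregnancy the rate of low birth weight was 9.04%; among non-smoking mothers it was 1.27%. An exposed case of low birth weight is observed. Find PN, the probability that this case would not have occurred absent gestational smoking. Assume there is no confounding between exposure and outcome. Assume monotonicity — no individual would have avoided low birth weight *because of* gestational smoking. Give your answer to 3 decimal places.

p₁ = 0.0904, p₀ = 0.0127.
Under exogeneity and monotonicity, PN = (p₁ − p₀) / p₁.
PN = (0.0904 − 0.0127) / 0.0904 = 0.0777 / 0.0904 ≈ 0.8595

PN ≈ 0.860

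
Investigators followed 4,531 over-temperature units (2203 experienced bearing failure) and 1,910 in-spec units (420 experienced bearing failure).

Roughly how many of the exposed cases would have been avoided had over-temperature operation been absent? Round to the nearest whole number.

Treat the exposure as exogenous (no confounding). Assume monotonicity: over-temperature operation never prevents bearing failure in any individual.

about 1207 cases

p₁ = P(outcome | exposed) = 2203/4531 = 0.48621
p₀ = P(outcome | unexposed) = 420/1910 = 0.2199
PN = (p₁ − p₀)/p₁ = (0.48621 − 0.2199) / 0.48621 ≈ 0.54773.
Attributable cases ≈ PN × (exposed cases) = 0.54773 × 2203 ≈ 1206.65.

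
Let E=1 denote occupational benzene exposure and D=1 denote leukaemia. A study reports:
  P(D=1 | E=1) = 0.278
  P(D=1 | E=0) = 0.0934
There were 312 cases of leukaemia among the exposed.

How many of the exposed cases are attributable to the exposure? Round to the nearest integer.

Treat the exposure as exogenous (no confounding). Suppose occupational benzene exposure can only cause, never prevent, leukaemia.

about 207 cases

Let p₁ = 0.278, p₀ = 0.0934.
PN = (p₁ − p₀)/p₁ = (0.278 − 0.0934) / 0.278 ≈ 0.66403.
Attributable cases ≈ PN × (exposed cases) = 0.66403 × 312 ≈ 207.18.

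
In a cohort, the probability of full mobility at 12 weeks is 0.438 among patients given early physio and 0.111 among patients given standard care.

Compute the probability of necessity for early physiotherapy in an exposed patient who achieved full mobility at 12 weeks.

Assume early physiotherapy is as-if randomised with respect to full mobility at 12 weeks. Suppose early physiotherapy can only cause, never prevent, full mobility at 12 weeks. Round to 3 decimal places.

Let p₁ = 0.438, p₀ = 0.111.
Under exogeneity and monotonicity, PN = (p₁ − p₀) / p₁.
PN = (0.438 − 0.111) / 0.438 = 0.327 / 0.438 ≈ 0.7466

PN ≈ 0.747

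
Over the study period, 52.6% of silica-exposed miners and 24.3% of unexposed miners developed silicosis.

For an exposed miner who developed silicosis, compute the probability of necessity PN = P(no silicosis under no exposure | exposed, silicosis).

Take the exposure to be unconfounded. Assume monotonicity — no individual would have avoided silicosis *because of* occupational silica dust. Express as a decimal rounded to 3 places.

p₁ = 0.526, p₀ = 0.243.
Under exogeneity and monotonicity, PN = (p₁ − p₀) / p₁.
PN = (0.526 − 0.243) / 0.526 = 0.283 / 0.526 ≈ 0.5380

PN ≈ 0.538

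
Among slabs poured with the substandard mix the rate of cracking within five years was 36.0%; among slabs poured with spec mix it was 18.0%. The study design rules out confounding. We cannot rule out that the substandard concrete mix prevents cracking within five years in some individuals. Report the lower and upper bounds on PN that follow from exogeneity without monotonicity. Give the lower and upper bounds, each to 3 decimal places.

0.500 ≤ PN ≤ 1.000

p₁ = 0.36, p₀ = 0.18.
Under exogeneity alone the bounds on PN are max{0,(p₁−p₀)/p₁} ≤ PN ≤ min{1,(1−p₀)/p₁}.
  lower = (p₁ − p₀)/p₁ = 0.18 / 0.36 ≈ 0.5000
  upper = min{1, (1 − p₀)/p₁} = 0.82 / 0.36 ≈ 2.2778 → capped at 1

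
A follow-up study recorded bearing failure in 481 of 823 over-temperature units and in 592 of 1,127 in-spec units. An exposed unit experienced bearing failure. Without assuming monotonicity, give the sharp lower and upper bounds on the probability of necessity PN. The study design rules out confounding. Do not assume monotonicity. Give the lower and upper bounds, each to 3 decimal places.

0.101 ≤ PN ≤ 0.812

p₁ = P(outcome | exposed) = 481/823 = 0.58445
p₀ = P(outcome | unexposed) = 592/1127 = 0.52529
Under exogeneity alone the bounds on PN are max{0,(p₁−p₀)/p₁} ≤ PN ≤ min{1,(1−p₀)/p₁}.
  lower = (p₁ − p₀)/p₁ = 0.059159 / 0.58445 ≈ 0.1012
  upper = min{1, (1 − p₀)/p₁} = 0.47471 / 0.58445 ≈ 0.8122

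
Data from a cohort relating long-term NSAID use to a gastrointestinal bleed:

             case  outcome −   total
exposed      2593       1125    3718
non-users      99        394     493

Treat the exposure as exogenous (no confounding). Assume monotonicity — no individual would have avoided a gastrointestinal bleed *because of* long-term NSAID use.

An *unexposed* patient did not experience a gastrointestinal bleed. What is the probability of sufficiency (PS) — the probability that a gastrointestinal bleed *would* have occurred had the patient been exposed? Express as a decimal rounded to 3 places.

p₁ = P(outcome | exposed) = 2593/3718 = 0.69742
p₀ = P(outcome | unexposed) = 99/493 = 0.20081
Under exogeneity and monotonicity, PS = (p₁ − p₀)/(1 − p₀).
PS = (0.69742 − 0.20081) / 0.79919 ≈ 0.6214

PS ≈ 0.621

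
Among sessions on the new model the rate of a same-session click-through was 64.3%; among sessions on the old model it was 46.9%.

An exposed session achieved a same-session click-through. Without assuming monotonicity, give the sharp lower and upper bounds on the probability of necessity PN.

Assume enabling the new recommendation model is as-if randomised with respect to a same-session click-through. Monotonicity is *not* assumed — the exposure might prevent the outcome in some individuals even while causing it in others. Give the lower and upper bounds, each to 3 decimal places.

0.271 ≤ PN ≤ 0.826

p₁ = 0.643, p₀ = 0.469.
Under exogeneity alone the bounds on PN are max{0,(p₁−p₀)/p₁} ≤ PN ≤ min{1,(1−p₀)/p₁}.
  lower = (p₁ − p₀)/p₁ = 0.174 / 0.643 ≈ 0.2706
  upper = min{1, (1 − p₀)/p₁} = 0.531 / 0.643 ≈ 0.8258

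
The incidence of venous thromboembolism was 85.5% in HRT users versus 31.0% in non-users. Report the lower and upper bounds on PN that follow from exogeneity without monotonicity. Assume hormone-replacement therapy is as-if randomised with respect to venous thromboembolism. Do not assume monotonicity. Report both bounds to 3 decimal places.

p₁ = 0.855, p₀ = 0.31.
Under exogeneity alone the bounds on PN are max{0,(p₁−p₀)/p₁} ≤ PN ≤ min{1,(1−p₀)/p₁}.
  lower = (p₁ − p₀)/p₁ = 0.545 / 0.855 ≈ 0.6374
  upper = min{1, (1 − p₀)/p₁} = 0.69 / 0.855 ≈ 0.8070

0.637 ≤ PN ≤ 0.807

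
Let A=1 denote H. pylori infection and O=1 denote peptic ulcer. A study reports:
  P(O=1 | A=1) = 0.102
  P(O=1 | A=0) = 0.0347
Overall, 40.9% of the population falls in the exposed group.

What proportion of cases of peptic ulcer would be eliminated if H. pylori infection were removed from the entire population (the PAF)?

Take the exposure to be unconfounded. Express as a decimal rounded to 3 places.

Let p₁ = 0.102, p₀ = 0.0347.
Overall risk P(Y=1) = π·p₁ + (1−π)·p₀ = 0.409×0.102 + 0.591×0.0347 = 0.062226.
Under exogeneity, PAF = [P(Y=1) − p₀] / P(Y=1).
PAF = (0.062226 − 0.0347) / 0.062226 ≈ 0.4424

PAF ≈ 0.442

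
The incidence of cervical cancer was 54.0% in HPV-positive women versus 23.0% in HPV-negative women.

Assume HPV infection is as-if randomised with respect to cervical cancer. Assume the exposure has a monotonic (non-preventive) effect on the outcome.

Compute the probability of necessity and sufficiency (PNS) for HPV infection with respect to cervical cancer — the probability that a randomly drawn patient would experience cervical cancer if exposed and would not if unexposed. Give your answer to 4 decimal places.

p₁ = 0.54, p₀ = 0.23.
Under exogeneity and monotonicity, PNS = p₁ − p₀.
PNS = 0.54 − 0.23 = 0.31

PNS ≈ 0.3100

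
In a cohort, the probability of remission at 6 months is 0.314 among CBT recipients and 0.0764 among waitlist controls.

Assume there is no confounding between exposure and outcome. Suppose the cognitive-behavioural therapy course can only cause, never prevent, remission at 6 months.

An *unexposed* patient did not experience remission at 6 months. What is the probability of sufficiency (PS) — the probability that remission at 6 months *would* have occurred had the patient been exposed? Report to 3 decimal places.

Let p₁ = 0.314, p₀ = 0.0764.
Under exogeneity and monotonicity, PS = (p₁ − p₀) / (1 − p₀).
PS = (0.314 − 0.0764) / (1 − 0.0764) = 0.2376 / 0.9236 ≈ 0.2573

PS ≈ 0.257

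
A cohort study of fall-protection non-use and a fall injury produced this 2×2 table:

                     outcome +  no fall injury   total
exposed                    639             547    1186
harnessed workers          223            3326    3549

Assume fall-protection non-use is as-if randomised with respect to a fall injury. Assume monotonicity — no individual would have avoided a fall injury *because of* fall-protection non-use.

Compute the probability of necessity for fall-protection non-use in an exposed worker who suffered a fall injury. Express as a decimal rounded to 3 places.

PN ≈ 0.883

p₁ = P(outcome | exposed) = 639/1186 = 0.53879
p₀ = P(outcome | unexposed) = 223/3549 = 0.062835
Under exogeneity and monotonicity, PN = (p₁ − p₀)/p₁.
PN = (0.53879 − 0.062835) / 0.53879 ≈ 0.8834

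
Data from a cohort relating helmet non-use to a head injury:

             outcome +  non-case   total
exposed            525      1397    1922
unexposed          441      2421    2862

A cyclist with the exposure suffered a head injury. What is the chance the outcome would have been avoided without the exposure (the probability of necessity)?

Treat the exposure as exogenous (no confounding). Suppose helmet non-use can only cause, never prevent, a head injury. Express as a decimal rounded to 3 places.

p₁ = P(outcome | exposed) = 525/1922 = 0.27315
p₀ = P(outcome | unexposed) = 441/2862 = 0.15409
Under exogeneity and monotonicity, PN = (p₁ − p₀) / p₁.
PN = (0.27315 − 0.15409) / 0.27315 = 0.11906 / 0.27315 ≈ 0.4359

PN ≈ 0.436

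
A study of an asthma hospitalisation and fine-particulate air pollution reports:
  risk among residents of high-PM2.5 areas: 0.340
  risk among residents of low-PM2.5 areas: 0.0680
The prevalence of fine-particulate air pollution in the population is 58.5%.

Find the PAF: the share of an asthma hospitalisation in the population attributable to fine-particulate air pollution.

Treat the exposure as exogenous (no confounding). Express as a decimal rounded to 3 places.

PAF ≈ 0.701

Let p₁ = 0.34, p₀ = 0.068.
Overall risk P(Y=1) = π·p₁ + (1−π)·p₀ = 0.585×0.34 + 0.415×0.068 = 0.22712.
Under exogeneity, PAF = [P(Y=1) − p₀] / P(Y=1).
PAF = (0.22712 − 0.068) / 0.22712 ≈ 0.7006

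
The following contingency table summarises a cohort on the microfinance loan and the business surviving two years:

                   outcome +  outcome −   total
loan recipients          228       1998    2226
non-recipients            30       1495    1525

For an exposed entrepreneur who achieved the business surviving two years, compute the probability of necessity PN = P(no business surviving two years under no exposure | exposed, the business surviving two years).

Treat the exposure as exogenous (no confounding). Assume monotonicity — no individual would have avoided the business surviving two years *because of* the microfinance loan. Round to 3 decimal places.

PN ≈ 0.808

p₁ = P(outcome | exposed) = 228/2226 = 0.10243
p₀ = P(outcome | unexposed) = 30/1525 = 0.019672
Under exogeneity and monotonicity, PN = (p₁ − p₀)/p₁.
PN = (0.10243 − 0.019672) / 0.10243 ≈ 0.8079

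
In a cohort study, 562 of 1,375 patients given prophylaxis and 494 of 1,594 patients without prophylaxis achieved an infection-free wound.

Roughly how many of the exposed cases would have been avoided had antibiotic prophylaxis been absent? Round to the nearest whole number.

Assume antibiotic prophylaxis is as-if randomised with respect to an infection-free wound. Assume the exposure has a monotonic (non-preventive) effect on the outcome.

about 136 cases

p₁ = P(outcome | exposed) = 562/1375 = 0.40873
p₀ = P(outcome | unexposed) = 494/1594 = 0.30991
PN = (p₁ − p₀)/p₁ = (0.40873 − 0.30991) / 0.40873 ≈ 0.24176.
Attributable cases ≈ PN × (exposed cases) = 0.24176 × 562 ≈ 135.87.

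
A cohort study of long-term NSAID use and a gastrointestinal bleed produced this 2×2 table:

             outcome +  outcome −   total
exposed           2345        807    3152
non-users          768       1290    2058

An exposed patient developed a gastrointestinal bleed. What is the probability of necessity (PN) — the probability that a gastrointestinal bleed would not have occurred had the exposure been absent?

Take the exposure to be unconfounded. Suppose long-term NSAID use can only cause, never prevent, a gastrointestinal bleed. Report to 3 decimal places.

p₁ = P(outcome | exposed) = 2345/3152 = 0.74397
p₀ = P(outcome | unexposed) = 768/2058 = 0.37318
Under exogeneity and monotonicity, PN = (p₁ − p₀)/p₁.
PN = (0.74397 − 0.37318) / 0.74397 ≈ 0.4984

PN ≈ 0.498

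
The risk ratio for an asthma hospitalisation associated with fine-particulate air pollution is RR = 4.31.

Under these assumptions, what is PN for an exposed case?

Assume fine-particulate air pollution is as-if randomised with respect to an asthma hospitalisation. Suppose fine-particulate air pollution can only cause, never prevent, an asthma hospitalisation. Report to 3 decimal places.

Under exogeneity and monotonicity, PN = (RR − 1) / RR = 1 − 1/RR.
PN = (4.31 − 1) / 4.31 = 3.31 / 4.31 ≈ 0.7680

PN ≈ 0.768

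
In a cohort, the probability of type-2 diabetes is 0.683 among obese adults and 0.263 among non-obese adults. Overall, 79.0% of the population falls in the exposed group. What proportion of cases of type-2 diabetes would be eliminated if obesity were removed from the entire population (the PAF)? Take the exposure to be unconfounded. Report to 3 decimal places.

PAF ≈ 0.558

Let p₁ = 0.683, p₀ = 0.263.
Overall risk P(Y=1) = π·p₁ + (1−π)·p₀ = 0.79×0.683 + 0.21×0.263 = 0.5948.
Under exogeneity, PAF = [P(Y=1) − p₀] / P(Y=1).
PAF = (0.5948 − 0.263) / 0.5948 ≈ 0.5578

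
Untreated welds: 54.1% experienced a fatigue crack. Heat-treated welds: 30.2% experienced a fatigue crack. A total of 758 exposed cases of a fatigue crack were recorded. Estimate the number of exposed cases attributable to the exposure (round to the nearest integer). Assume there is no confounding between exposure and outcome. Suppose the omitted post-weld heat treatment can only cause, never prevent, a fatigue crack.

p₁ = 0.541, p₀ = 0.302.
PN = (p₁ − p₀)/p₁ = (0.541 − 0.302) / 0.541 ≈ 0.44177.
Attributable cases ≈ PN × (exposed cases) = 0.44177 × 758 ≈ 334.87.

about 335 cases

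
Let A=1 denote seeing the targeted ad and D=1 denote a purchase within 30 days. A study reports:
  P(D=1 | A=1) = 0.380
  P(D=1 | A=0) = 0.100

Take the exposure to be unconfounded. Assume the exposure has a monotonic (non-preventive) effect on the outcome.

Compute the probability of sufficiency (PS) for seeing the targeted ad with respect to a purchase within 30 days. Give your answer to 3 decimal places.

PS ≈ 0.311

Let p₁ = 0.38, p₀ = 0.1.
Under exogeneity and monotonicity, PS = (p₁ − p₀) / (1 − p₀).
PS = (0.38 − 0.1) / (1 − 0.1) = 0.28 / 0.9 ≈ 0.3111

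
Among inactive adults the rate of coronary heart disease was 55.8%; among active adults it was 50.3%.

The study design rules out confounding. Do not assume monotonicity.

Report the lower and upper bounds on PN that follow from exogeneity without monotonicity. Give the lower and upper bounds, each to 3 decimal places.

0.099 ≤ PN ≤ 0.891

p₁ = 0.558, p₀ = 0.503.
Under exogeneity alone the bounds on PN are max{0,(p₁−p₀)/p₁} ≤ PN ≤ min{1,(1−p₀)/p₁}.
  lower = (p₁ − p₀)/p₁ = 0.055 / 0.558 ≈ 0.0986
  upper = min{1, (1 − p₀)/p₁} = 0.497 / 0.558 ≈ 0.8907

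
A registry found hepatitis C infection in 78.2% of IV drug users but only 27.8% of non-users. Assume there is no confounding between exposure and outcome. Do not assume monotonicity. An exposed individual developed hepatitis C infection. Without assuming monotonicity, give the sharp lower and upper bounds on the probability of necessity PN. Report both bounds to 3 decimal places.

0.645 ≤ PN ≤ 0.923

p₁ = 0.782, p₀ = 0.278.
Under exogeneity alone the bounds on PN are max{0,(p₁−p₀)/p₁} ≤ PN ≤ min{1,(1−p₀)/p₁}.
  lower = (p₁ − p₀)/p₁ = 0.504 / 0.782 ≈ 0.6445
  upper = min{1, (1 − p₀)/p₁} = 0.722 / 0.782 ≈ 0.9233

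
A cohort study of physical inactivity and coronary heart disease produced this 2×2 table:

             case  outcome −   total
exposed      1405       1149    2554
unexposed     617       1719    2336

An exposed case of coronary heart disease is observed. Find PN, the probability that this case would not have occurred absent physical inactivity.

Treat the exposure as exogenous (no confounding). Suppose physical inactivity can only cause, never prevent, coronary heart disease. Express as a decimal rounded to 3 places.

PN ≈ 0.520

p₁ = P(outcome | exposed) = 1405/2554 = 0.55012
p₀ = P(outcome | unexposed) = 617/2336 = 0.26413
Under exogeneity and monotonicity, PN = (p₁ − p₀) / p₁.
PN = (0.55012 − 0.26413) / 0.55012 = 0.28599 / 0.55012 ≈ 0.5199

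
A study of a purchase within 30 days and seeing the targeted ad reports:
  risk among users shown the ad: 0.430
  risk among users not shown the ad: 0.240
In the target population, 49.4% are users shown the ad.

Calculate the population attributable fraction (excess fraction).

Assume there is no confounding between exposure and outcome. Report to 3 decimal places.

PAF ≈ 0.281

Let p₁ = 0.43, p₀ = 0.24.
Overall risk P(Y=1) = π·p₁ + (1−π)·p₀ = 0.494×0.43 + 0.506×0.24 = 0.33386.
Under exogeneity, PAF = [P(Y=1) − p₀] / P(Y=1).
PAF = (0.33386 − 0.24) / 0.33386 ≈ 0.2811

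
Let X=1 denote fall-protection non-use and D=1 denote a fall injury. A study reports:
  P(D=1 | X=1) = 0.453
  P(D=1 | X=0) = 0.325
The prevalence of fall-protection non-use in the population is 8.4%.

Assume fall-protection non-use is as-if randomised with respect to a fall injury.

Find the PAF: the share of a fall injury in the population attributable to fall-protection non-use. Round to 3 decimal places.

Let p₁ = 0.453, p₀ = 0.325.
Overall risk P(Y=1) = π·p₁ + (1−π)·p₀ = 0.084×0.453 + 0.916×0.325 = 0.33575.
Under exogeneity, PAF = [P(Y=1) − p₀] / P(Y=1).
PAF = (0.33575 − 0.325) / 0.33575 ≈ 0.0320

PAF ≈ 0.032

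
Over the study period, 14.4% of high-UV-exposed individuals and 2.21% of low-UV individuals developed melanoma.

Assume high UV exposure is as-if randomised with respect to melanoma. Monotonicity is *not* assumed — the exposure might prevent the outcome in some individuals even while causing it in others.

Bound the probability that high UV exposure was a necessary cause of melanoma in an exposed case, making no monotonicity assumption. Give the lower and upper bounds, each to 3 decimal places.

0.847 ≤ PN ≤ 1.000

p₁ = 0.144, p₀ = 0.0221.
Under exogeneity alone the bounds on PN are max{0,(p₁−p₀)/p₁} ≤ PN ≤ min{1,(1−p₀)/p₁}.
  lower = (p₁ − p₀)/p₁ = 0.1219 / 0.144 ≈ 0.8465
  upper = min{1, (1 − p₀)/p₁} = 0.9779 / 0.144 ≈ 6.7910 → capped at 1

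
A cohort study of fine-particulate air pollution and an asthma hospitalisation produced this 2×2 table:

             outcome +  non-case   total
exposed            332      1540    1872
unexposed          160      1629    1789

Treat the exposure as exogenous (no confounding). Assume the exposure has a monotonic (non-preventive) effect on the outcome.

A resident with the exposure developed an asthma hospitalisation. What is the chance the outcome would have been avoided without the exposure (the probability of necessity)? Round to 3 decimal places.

p₁ = P(outcome | exposed) = 332/1872 = 0.17735
p₀ = P(outcome | unexposed) = 160/1789 = 0.089435
Under exogeneity and monotonicity, PN = (p₁ − p₀)/p₁.
PN = (0.17735 − 0.089435) / 0.17735 ≈ 0.4957

PN ≈ 0.496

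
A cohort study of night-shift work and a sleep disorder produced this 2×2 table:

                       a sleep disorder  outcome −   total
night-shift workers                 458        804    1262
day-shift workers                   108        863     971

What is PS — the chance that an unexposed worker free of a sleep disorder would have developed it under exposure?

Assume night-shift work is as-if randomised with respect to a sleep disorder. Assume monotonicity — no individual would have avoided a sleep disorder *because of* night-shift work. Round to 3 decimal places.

PS ≈ 0.283

p₁ = P(outcome | exposed) = 458/1262 = 0.36292
p₀ = P(outcome | unexposed) = 108/971 = 0.11123
Under exogeneity and monotonicity, PS = (p₁ − p₀)/(1 − p₀).
PS = (0.36292 − 0.11123) / 0.88877 ≈ 0.2832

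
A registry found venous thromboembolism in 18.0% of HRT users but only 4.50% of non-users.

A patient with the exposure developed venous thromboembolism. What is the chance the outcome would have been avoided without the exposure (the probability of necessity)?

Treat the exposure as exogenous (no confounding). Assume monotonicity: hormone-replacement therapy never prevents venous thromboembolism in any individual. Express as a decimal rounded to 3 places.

p₁ = 0.18, p₀ = 0.045.
Under exogeneity and monotonicity, PN = (p₁ − p₀) / p₁.
PN = (0.18 − 0.045) / 0.18 = 0.135 / 0.18 ≈ 0.7500

PN ≈ 0.750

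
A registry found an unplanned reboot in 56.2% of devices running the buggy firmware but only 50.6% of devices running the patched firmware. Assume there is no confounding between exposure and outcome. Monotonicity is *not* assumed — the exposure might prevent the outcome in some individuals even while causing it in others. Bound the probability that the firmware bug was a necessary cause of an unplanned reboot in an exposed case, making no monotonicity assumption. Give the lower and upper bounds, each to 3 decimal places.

p₁ = 0.562, p₀ = 0.506.
Under exogeneity alone the bounds on PN are max{0,(p₁−p₀)/p₁} ≤ PN ≤ min{1,(1−p₀)/p₁}.
  lower = (p₁ − p₀)/p₁ = 0.056 / 0.562 ≈ 0.0996
  upper = min{1, (1 − p₀)/p₁} = 0.494 / 0.562 ≈ 0.8790

0.100 ≤ PN ≤ 0.879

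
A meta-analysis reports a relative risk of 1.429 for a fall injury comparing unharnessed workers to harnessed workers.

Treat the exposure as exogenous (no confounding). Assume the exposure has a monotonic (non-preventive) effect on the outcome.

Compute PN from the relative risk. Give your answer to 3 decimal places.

Under exogeneity and monotonicity, PN = (RR − 1) / RR = 1 − 1/RR.
PN = (1.429 − 1) / 1.429 = 0.429 / 1.429 ≈ 0.3002

PN ≈ 0.300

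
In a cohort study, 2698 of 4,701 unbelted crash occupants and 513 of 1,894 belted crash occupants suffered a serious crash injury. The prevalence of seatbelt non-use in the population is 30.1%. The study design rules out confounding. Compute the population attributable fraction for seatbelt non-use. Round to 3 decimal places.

p₁ = P(outcome | exposed) = 2698/4701 = 0.57392
p₀ = P(outcome | unexposed) = 513/1894 = 0.27086
Overall risk P(Y=1) = π·p₁ + (1−π)·p₀ = 0.301×0.57392 + 0.699×0.27086 = 0.36208.
Under exogeneity, PAF = [P(Y=1) − p₀] / P(Y=1).
PAF = (0.36208 − 0.27086) / 0.36208 ≈ 0.2519

PAF ≈ 0.252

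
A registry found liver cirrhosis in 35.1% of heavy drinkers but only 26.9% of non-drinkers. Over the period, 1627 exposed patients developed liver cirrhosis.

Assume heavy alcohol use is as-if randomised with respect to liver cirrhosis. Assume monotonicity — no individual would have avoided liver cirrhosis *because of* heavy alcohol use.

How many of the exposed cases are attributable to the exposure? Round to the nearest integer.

p₁ = 0.351, p₀ = 0.269.
PN = (p₁ − p₀)/p₁ = (0.351 − 0.269) / 0.351 ≈ 0.23362.
Attributable cases ≈ PN × (exposed cases) = 0.23362 × 1627 ≈ 380.10.

about 380 cases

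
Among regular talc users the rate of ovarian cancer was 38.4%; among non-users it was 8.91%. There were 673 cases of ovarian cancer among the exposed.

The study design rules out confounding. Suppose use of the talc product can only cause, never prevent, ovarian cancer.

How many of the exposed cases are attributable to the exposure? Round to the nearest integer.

about 517 cases

p₁ = 0.384, p₀ = 0.0891.
PN = (p₁ − p₀)/p₁ = (0.384 − 0.0891) / 0.384 ≈ 0.76797.
Attributable cases ≈ PN × (exposed cases) = 0.76797 × 673 ≈ 516.84.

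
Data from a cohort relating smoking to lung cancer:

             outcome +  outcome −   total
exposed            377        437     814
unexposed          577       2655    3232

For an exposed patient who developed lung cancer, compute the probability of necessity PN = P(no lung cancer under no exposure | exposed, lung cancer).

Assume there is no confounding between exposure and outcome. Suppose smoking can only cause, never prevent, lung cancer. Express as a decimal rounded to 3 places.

p₁ = P(outcome | exposed) = 377/814 = 0.46314
p₀ = P(outcome | unexposed) = 577/3232 = 0.17853
Under exogeneity and monotonicity, PN = (p₁ − p₀) / p₁.
PN = (0.46314 − 0.17853) / 0.46314 = 0.28462 / 0.46314 ≈ 0.6145

PN ≈ 0.615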